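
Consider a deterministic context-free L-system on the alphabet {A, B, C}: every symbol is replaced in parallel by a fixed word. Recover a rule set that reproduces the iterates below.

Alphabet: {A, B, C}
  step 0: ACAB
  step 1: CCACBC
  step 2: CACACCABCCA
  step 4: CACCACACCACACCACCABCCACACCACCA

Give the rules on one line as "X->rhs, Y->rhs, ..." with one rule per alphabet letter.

  step 1 ⇒ step 2: CCACBC ⇒ CA·CA·C·CA·BC·CA
    A ↦ C
    B ↦ BC
    C ↦ CA

A->C, B->BC, C->CA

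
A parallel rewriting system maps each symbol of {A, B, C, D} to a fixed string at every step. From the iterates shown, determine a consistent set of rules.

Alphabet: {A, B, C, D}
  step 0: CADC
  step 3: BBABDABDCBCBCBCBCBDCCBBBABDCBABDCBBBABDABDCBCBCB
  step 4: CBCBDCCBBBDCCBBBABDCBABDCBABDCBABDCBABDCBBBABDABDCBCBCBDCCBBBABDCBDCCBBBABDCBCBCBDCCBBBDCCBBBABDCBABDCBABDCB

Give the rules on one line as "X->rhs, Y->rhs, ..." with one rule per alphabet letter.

A->DC, B->CB, C->ABD, D->BB

  step 3 ⇒ step 4: BBABDABDCBCBCBCBCBDCCBBBABDCBABDCBBBABDABDCBCBCB ⇒ CB·CB·DC·CB·BB·DC·CB·BB·ABD·CB·ABD·CB·ABD·CB·ABD·CB·ABD·CB·BB·ABD·ABD·CB·CB·CB·DC·CB·BB·ABD·CB·DC·CB·BB·ABD·CB·CB·CB·DC·CB·BB·DC·CB·BB·ABD·CB·ABD·CB·ABD·CB
    A ↦ DC
    B ↦ CB
    C ↦ ABD
    D ↦ BB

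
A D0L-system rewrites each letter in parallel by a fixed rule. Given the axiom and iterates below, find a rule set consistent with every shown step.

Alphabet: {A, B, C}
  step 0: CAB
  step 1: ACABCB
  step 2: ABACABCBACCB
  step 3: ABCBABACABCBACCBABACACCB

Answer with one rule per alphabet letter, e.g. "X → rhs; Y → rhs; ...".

A->AB, B->CB, C->AC

  step 2 ⇒ step 3: ABACABCBACCB ⇒ AB·CB·AB·AC·AB·CB·AC·CB·AB·AC·AC·CB
    A ↦ AB
    B ↦ CB
    C ↦ AC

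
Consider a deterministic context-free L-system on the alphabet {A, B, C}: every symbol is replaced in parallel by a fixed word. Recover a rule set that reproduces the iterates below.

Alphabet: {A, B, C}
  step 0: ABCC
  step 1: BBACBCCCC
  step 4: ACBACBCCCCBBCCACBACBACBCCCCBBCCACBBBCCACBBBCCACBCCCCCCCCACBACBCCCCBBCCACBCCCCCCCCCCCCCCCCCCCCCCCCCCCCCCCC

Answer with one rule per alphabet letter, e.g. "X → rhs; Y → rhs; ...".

A->BB, B->ACB, C->CC

  step 0 ⇒ step 1: ABCC ⇒ BB·ACB·CC·CC
    A ↦ BB
    B ↦ ACB
    C ↦ CC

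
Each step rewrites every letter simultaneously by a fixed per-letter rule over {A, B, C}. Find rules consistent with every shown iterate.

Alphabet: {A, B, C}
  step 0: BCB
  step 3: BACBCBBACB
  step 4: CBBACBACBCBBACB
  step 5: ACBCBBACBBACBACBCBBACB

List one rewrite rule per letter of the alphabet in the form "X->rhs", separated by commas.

  step 4 ⇒ step 5: CBBACBACBCBBACB ⇒ A·CB·CB·B·A·CB·B·A·CB·A·CB·CB·B·A·CB
    A ↦ B
    B ↦ CB
    C ↦ A

A->B, B->CB, C->A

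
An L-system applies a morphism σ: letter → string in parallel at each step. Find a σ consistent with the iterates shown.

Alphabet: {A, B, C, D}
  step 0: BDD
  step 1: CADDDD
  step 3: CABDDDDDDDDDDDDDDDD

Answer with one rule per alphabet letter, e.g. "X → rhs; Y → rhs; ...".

  step 0 ⇒ step 1: BDD ⇒ CA·DD·DD
    B ↦ CA
    D ↦ DD
    A ↦ C  (constrained at step 1)
    C ↦ B  (constrained at step 1)

A->C, B->CA, C->B, D->DD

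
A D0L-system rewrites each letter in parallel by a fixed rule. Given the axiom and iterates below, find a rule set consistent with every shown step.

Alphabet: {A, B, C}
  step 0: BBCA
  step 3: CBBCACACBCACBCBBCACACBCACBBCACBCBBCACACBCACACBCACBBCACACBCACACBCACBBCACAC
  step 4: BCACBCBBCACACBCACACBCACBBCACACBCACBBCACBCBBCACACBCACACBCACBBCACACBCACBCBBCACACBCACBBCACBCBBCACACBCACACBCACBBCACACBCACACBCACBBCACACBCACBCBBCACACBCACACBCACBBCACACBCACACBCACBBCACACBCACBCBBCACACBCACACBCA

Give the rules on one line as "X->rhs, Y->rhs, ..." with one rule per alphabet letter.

  step 3 ⇒ step 4: CBBCACACBCACBCBBCACACBCACBBCACBCBBCACACBCACACBCACBBCACACBCACACBCACBBCACAC ⇒ BCA·CB·CB·BCA·CAC·BCA·CAC·BCA·CB·BCA·CAC·BCA·CB·BCA·CB·CB·BCA·CAC·BCA·CAC·BCA·CB·BCA·CAC·BCA·CB·CB·BCA·CAC·BCA·CB·BCA·CB·CB·BCA·CAC·BCA·CAC·BCA·CB·BCA·CAC·BCA·CAC·BCA·CB·BCA·CAC·BCA·CB·CB·BCA·CAC·BCA·CAC·BCA·CB·BCA·CAC·BCA·CAC·BCA·CB·BCA·CAC·BCA·CB·CB·BCA·CAC·BCA·CAC·BCA
    A ↦ CAC
    B ↦ CB
    C ↦ BCA

A->CAC, B->CB, C->BCA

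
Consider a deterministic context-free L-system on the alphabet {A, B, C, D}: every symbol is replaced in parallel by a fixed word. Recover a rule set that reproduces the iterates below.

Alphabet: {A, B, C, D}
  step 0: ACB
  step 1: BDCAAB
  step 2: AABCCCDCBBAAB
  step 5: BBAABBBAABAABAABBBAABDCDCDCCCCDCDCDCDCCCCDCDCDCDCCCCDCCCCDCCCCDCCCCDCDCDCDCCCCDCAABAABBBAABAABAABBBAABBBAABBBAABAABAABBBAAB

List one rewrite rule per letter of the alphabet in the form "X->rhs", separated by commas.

A->B, B->AAB, C->DC, D->CCC

  step 1 ⇒ step 2: BDCAAB ⇒ AAB·CCC·DC·B·B·AAB
    A ↦ B
    B ↦ AAB
    C ↦ DC
    D ↦ CCC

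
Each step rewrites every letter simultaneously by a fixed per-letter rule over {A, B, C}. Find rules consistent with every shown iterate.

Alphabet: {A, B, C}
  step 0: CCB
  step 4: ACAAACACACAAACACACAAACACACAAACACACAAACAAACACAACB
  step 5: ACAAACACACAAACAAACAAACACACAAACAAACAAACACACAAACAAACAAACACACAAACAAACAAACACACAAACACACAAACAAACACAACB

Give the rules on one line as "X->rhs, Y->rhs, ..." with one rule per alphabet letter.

A->AC, B->CB, C->AA

  step 4 ⇒ step 5: ACAAACACACAAACACACAAACACACAAACACACAAACAAACACAACB ⇒ AC·AA·AC·AC·AC·AA·AC·AA·AC·AA·AC·AC·AC·AA·AC·AA·AC·AA·AC·AC·AC·AA·AC·AA·AC·AA·AC·AC·AC·AA·AC·AA·AC·AA·AC·AC·AC·AA·AC·AC·AC·AA·AC·AA·AC·AC·AA·CB
    A ↦ AC
    B ↦ CB
    C ↦ AA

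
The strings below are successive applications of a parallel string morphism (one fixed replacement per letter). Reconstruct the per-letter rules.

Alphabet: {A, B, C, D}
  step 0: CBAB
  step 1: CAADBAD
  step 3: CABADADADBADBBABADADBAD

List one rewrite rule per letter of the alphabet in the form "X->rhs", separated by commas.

A->B, B->AD, C->CA, D->BAB

  step 0 ⇒ step 1: CBAB ⇒ CA·AD·B·AD
    A ↦ B
    B ↦ AD
    C ↦ CA
    D ↦ BAB  (constrained at step 1)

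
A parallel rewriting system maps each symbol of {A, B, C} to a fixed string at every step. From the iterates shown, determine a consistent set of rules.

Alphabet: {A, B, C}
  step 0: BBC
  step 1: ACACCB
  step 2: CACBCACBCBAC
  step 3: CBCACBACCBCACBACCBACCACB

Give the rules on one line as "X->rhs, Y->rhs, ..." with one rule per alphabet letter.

  step 2 ⇒ step 3: CACBCACBCBAC ⇒ CB·CA·CB·AC·CB·CA·CB·AC·CB·AC·CA·CB
    A ↦ CA
    B ↦ AC
    C ↦ CB

A->CA, B->AC, C->CB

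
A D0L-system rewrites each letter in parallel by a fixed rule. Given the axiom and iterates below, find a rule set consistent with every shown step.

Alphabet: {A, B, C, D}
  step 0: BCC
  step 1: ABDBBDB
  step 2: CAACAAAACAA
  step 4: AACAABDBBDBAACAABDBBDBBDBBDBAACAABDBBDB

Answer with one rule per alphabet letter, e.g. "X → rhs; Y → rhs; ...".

  step 1 ⇒ step 2: ABDBBDB ⇒ C·A·ACA·A·A·ACA·A
    A ↦ C
    B ↦ A
    D ↦ ACA
  step 0 ⇒ step 1: BCC ⇒ A·BDB·BDB
    C ↦ BDB

A->C, B->A, C->BDB, D->ACA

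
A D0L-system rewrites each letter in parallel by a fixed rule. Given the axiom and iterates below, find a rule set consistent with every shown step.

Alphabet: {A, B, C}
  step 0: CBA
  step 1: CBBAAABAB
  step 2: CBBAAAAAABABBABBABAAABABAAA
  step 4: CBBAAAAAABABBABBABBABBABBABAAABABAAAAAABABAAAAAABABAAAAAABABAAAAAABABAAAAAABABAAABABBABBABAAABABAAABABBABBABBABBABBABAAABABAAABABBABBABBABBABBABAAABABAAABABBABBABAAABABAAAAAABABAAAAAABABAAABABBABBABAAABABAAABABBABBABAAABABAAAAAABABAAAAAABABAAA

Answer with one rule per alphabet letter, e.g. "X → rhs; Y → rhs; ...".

A->BAB, B->AAA, C->CBB

  step 1 ⇒ step 2: CBBAAABAB ⇒ CBB·AAA·AAA·BAB·BAB·BAB·AAA·BAB·AAA
    A ↦ BAB
    B ↦ AAA
    C ↦ CBB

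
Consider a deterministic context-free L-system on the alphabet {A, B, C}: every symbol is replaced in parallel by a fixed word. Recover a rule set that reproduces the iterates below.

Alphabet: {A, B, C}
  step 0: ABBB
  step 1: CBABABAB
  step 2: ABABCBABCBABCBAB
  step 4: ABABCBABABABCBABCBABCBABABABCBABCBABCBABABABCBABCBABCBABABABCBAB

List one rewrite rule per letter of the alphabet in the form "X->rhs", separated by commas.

A->CB, B->AB, C->AB

  step 1 ⇒ step 2: CBABABAB ⇒ AB·AB·CB·AB·CB·AB·CB·AB
    A ↦ CB
    B ↦ AB
    C ↦ AB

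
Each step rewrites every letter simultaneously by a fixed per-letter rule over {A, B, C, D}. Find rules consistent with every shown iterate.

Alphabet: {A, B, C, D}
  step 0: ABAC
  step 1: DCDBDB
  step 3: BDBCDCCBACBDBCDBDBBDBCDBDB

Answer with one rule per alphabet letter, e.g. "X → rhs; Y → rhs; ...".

  step 0 ⇒ step 1: ABAC ⇒ D·C·D·BDB
    A ↦ D
    B ↦ C
    C ↦ BDB
    D ↦ CBA  (constrained at step 1)

A->D, B->C, C->BDB, D->CBA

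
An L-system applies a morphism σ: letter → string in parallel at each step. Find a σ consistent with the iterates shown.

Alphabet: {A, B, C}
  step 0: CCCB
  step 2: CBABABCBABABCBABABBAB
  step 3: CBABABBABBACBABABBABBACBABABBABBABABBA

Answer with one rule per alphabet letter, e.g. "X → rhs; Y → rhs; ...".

  step 2 ⇒ step 3: CBABABCBABABCBABABBAB ⇒ CBA·BA·B·BA·B·BA·CBA·BA·B·BA·B·BA·CBA·BA·B·BA·B·BA·BA·B·BA
    A ↦ B
    B ↦ BA
    C ↦ CBA

A->B, B->BA, C->CBA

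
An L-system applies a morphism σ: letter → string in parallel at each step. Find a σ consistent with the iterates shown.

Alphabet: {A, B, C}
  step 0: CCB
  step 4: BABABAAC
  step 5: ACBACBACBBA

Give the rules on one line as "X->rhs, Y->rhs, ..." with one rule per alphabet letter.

A->B, B->AC, C->A

  step 4 ⇒ step 5: BABABAAC ⇒ AC·B·AC·B·AC·B·B·A
    A ↦ B
    B ↦ AC
    C ↦ A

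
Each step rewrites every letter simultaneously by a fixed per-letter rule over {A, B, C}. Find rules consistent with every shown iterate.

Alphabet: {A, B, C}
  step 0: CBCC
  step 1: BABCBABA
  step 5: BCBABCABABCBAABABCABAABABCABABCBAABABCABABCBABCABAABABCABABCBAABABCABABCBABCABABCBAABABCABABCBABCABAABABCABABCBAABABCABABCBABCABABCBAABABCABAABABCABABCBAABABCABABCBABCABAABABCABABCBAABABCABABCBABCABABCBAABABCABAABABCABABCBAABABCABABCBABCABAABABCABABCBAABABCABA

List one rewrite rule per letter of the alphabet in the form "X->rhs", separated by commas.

A->ABA, B->BC, C->BA

  step 0 ⇒ step 1: CBCC ⇒ BA·BC·BA·BA
    B ↦ BC
    C ↦ BA
    A ↦ ABA  (constrained at step 1)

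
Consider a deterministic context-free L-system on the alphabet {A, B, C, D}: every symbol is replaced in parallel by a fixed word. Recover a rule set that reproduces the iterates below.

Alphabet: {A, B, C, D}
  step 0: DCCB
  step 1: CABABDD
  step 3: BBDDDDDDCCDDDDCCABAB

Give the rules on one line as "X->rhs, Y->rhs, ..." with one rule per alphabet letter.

  step 0 ⇒ step 1: DCCB ⇒ C·AB·AB·DD
    B ↦ DD
    C ↦ AB
    D ↦ C
    A ↦ BB  (constrained at step 1)

A->BB, B->DD, C->AB, D->C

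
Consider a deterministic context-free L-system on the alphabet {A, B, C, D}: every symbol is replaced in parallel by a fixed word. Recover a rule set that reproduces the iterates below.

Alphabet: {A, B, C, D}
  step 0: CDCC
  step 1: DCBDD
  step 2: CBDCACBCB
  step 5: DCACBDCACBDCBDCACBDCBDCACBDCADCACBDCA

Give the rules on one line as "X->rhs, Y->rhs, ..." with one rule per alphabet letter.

A->CB, B->CA, C->D, D->CB

  step 1 ⇒ step 2: DCBDD ⇒ CB·D·CA·CB·CB
    B ↦ CA
    C ↦ D
    D ↦ CB
    A ↦ CB  (constrained at step 2)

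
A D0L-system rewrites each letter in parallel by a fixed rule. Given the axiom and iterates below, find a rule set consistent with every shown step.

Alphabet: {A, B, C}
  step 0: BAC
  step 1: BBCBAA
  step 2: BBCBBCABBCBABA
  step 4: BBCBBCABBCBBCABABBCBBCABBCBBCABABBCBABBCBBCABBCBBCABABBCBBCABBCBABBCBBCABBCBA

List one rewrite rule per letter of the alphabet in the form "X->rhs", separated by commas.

  step 1 ⇒ step 2: BBCBAA ⇒ BBC·BBC·A·BBC·BA·BA
    A ↦ BA
    B ↦ BBC
    C ↦ A

A->BA, B->BBC, C->A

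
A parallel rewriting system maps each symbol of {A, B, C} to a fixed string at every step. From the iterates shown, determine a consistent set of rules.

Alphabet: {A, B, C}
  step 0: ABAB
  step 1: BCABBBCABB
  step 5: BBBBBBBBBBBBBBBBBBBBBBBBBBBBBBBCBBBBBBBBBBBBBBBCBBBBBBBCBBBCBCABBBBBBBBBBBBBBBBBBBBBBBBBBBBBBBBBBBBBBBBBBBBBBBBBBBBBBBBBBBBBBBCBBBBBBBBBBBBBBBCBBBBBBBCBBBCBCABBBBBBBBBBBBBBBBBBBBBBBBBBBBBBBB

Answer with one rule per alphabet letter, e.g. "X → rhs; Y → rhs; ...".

A->BCA, B->BB, C->BC

  step 0 ⇒ step 1: ABAB ⇒ BCA·BB·BCA·BB
    A ↦ BCA
    B ↦ BB
    C ↦ BC  (constrained at step 1)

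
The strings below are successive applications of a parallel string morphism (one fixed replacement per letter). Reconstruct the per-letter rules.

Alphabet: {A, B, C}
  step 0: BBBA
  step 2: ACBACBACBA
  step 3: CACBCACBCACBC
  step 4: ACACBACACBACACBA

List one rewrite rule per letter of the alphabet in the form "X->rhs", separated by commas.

A->C, B->CB, C->A

  step 3 ⇒ step 4: CACBCACBCACBC ⇒ A·C·A·CB·A·C·A·CB·A·C·A·CB·A
    A ↦ C
    B ↦ CB
    C ↦ A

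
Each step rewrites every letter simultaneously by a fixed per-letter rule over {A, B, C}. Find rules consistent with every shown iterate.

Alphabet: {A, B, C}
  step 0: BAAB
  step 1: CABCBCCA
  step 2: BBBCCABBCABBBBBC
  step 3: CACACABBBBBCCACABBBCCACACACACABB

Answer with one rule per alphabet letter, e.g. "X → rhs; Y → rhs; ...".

A->BC, B->CA, C->BB

  step 2 ⇒ step 3: BBBCCABBCABBBBBC ⇒ CA·CA·CA·BB·BB·BC·CA·CA·BB·BC·CA·CA·CA·CA·CA·BB
    A ↦ BC
    B ↦ CA
    C ↦ BB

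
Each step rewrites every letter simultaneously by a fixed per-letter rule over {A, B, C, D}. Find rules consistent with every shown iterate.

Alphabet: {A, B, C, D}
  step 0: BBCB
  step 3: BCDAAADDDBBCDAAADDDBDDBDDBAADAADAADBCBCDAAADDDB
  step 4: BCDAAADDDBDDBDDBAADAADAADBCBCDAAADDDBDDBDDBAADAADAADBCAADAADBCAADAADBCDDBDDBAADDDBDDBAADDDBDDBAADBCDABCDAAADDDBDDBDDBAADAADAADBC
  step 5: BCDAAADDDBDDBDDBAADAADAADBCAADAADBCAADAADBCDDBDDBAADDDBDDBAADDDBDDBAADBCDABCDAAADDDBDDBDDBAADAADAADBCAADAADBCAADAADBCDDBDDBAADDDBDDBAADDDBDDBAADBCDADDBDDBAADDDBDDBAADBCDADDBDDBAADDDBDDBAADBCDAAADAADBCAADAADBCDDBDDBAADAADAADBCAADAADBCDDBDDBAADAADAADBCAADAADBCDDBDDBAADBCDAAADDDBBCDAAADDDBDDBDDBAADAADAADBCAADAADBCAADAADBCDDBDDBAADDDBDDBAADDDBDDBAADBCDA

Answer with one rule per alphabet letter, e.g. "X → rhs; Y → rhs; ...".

  step 4 ⇒ step 5: BCDAAADDDBDDBDDBAADAADAADBCBCDAAADDDBDDBDDBAADAADAADBCAADAADBCAADAADBCDDBDDBAADDDBDDBAADDDBDDBAADBCDABCDAAADDDBDDBDDBAADAADAADBC ⇒ BC·DA·AAD·DDB·DDB·DDB·AAD·AAD·AAD·BC·AAD·AAD·BC·AAD·AAD·BC·DDB·DDB·AAD·DDB·DDB·AAD·DDB·DDB·AAD·BC·DA·BC·DA·AAD·DDB·DDB·DDB·AAD·AAD·AAD·BC·AAD·AAD·BC·AAD·AAD·BC·DDB·DDB·AAD·DDB·DDB·AAD·DDB·DDB·AAD·BC·DA·DDB·DDB·AAD·DDB·DDB·AAD·BC·DA·DDB·DDB·AAD·DDB·DDB·AAD·BC·DA·AAD·AAD·BC·AAD·AAD·BC·DDB·DDB·AAD·AAD·AAD·BC·AAD·AAD·BC·DDB·DDB·AAD·AAD·AAD·BC·AAD·AAD·BC·DDB·DDB·AAD·BC·DA·AAD·DDB·BC·DA·AAD·DDB·DDB·DDB·AAD·AAD·AAD·BC·AAD·AAD·BC·AAD·AAD·BC·DDB·DDB·AAD·DDB·DDB·AAD·DDB·DDB·AAD·BC·DA
    A ↦ DDB
    B ↦ BC
    C ↦ DA
    D ↦ AAD

A->DDB, B->BC, C->DA, D->AAD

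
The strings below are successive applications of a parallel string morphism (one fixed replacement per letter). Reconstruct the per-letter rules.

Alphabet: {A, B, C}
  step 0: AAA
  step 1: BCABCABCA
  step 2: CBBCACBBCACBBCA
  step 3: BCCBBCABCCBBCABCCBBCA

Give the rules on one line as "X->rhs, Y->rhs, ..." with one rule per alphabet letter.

A->BCA, B->C, C->B

  step 2 ⇒ step 3: CBBCACBBCACBBCA ⇒ B·C·C·B·BCA·B·C·C·B·BCA·B·C·C·B·BCA
    A ↦ BCA
    B ↦ C
    C ↦ B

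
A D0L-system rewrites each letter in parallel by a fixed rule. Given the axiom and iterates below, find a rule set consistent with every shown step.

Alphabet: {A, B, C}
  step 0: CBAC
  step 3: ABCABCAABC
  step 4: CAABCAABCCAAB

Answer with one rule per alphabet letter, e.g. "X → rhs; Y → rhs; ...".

A->C, B->A, C->AB

  step 3 ⇒ step 4: ABCABCAABC ⇒ C·A·AB·C·A·AB·C·C·A·AB
    A ↦ C
    B ↦ A
    C ↦ AB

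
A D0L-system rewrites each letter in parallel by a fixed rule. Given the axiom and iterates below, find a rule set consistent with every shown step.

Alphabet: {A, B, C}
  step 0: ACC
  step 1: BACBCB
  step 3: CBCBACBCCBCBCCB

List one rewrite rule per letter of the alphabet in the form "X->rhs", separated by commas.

A->BA, B->C, C->CB

  step 0 ⇒ step 1: ACC ⇒ BA·CB·CB
    A ↦ BA
    C ↦ CB
    B ↦ C  (constrained at step 1)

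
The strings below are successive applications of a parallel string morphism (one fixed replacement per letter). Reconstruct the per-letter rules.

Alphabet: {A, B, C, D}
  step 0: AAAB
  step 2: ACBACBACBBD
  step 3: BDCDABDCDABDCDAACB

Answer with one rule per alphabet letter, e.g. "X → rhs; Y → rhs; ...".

  step 2 ⇒ step 3: ACBACBACBBD ⇒ BD·CD·A·BD·CD·A·BD·CD·A·A·CB
    A ↦ BD
    B ↦ A
    C ↦ CD
    D ↦ CB

A->BD, B->A, C->CD, D->CB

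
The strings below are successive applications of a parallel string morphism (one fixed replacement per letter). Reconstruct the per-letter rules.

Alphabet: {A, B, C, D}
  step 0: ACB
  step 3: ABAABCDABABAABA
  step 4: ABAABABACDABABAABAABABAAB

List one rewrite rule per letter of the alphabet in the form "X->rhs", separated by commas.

A->AB, B->A, C->CD, D->AB

  step 3 ⇒ step 4: ABAABCDABABAABA ⇒ AB·A·AB·AB·A·CD·AB·AB·A·AB·A·AB·AB·A·AB
    A ↦ AB
    B ↦ A
    C ↦ CD
    D ↦ AB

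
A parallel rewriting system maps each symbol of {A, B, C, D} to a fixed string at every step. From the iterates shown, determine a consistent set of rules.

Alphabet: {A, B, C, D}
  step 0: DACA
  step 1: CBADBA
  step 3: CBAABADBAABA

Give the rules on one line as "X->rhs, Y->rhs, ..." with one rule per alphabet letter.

A->BA, B->A, C->D, D->C

  step 0 ⇒ step 1: DACA ⇒ C·BA·D·BA
    A ↦ BA
    C ↦ D
    D ↦ C
    B ↦ A  (constrained at step 1)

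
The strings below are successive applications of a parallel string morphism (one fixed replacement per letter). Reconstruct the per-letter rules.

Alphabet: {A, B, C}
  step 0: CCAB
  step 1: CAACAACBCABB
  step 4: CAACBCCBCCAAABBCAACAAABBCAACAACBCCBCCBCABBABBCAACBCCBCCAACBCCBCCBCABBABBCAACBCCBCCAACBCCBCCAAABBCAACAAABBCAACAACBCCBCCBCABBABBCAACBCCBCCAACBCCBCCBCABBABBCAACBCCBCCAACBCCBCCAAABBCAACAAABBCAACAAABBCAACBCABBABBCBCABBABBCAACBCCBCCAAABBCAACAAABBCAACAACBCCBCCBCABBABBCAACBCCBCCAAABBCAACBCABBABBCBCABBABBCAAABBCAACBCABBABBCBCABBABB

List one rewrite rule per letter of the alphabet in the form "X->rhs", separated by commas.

A->CBC, B->ABB, C->CAA

  step 0 ⇒ step 1: CCAB ⇒ CAA·CAA·CBC·ABB
    A ↦ CBC
    B ↦ ABB
    C ↦ CAA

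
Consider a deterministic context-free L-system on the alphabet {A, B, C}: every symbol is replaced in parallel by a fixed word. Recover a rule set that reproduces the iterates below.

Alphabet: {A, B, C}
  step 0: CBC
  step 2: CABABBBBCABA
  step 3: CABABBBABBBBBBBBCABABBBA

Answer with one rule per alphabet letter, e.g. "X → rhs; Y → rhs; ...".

  step 2 ⇒ step 3: CABABBBBCABA ⇒ CA·BA·BB·BA·BB·BB·BB·BB·CA·BA·BB·BA
    A ↦ BA
    B ↦ BB
    C ↦ CA

A->BA, B->BB, C->CA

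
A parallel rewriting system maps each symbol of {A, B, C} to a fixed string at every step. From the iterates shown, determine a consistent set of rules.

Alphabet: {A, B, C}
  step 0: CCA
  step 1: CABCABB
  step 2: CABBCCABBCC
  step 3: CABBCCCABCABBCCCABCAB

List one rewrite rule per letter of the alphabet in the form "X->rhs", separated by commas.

  step 2 ⇒ step 3: CABBCCABBCC ⇒ CAB·B·C·C·CAB·CAB·B·C·C·CAB·CAB
    A ↦ B
    B ↦ C
    C ↦ CAB

A->B, B->C, C->CAB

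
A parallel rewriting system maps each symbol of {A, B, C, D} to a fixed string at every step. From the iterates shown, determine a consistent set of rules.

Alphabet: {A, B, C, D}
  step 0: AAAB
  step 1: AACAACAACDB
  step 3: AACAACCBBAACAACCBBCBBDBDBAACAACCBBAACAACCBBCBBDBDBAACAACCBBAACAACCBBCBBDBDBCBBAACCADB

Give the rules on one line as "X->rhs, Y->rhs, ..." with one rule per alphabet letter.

A->AAC, B->DB, C->CBB, D->CA

  step 0 ⇒ step 1: AAAB ⇒ AAC·AAC·AAC·DB
    A ↦ AAC
    B ↦ DB
    C ↦ CBB  (constrained at step 1)
    D ↦ CA  (constrained at step 1)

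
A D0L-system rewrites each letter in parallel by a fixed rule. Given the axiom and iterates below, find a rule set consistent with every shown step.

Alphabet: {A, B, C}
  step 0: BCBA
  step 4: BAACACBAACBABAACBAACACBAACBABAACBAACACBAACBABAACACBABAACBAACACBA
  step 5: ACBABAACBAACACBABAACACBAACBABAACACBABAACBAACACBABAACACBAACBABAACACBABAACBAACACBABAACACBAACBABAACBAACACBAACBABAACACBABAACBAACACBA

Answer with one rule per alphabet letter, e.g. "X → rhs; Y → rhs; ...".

  step 4 ⇒ step 5: BAACACBAACBABAACBAACACBAACBABAACBAACACBAACBABAACACBABAACBAACACBA ⇒ AC·BA·BA·AC·BA·AC·AC·BA·BA·AC·AC·BA·AC·BA·BA·AC·AC·BA·BA·AC·BA·AC·AC·BA·BA·AC·AC·BA·AC·BA·BA·AC·AC·BA·BA·AC·BA·AC·AC·BA·BA·AC·AC·BA·AC·BA·BA·AC·BA·AC·AC·BA·AC·BA·BA·AC·AC·BA·BA·AC·BA·AC·AC·BA
    A ↦ BA
    B ↦ AC
    C ↦ AC

A->BA, B->AC, C->AC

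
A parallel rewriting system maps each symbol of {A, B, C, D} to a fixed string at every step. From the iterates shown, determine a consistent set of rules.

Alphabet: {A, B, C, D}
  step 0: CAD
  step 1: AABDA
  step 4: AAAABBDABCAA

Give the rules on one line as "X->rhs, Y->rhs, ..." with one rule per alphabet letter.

  step 0 ⇒ step 1: CAD ⇒ AA·B·DA
    A ↦ B
    C ↦ AA
    D ↦ DA
    B ↦ C  (constrained at step 1)

A->B, B->C, C->AA, D->DA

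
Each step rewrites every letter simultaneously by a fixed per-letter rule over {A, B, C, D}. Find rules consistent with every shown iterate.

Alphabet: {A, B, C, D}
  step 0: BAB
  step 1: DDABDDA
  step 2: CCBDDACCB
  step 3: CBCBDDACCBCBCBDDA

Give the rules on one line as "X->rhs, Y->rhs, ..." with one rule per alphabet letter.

A->B, B->DDA, C->CB, D->C

  step 2 ⇒ step 3: CCBDDACCB ⇒ CB·CB·DDA·C·C·B·CB·CB·DDA
    A ↦ B
    B ↦ DDA
    C ↦ CB
    D ↦ C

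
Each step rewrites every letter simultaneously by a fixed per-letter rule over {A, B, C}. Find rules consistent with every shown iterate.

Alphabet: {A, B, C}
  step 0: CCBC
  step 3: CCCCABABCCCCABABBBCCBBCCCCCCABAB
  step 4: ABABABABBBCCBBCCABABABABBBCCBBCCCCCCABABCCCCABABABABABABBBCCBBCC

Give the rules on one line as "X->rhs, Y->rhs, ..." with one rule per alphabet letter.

A->BB, B->CC, C->AB

  step 3 ⇒ step 4: CCCCABABCCCCABABBBCCBBCCCCCCABAB ⇒ AB·AB·AB·AB·BB·CC·BB·CC·AB·AB·AB·AB·BB·CC·BB·CC·CC·CC·AB·AB·CC·CC·AB·AB·AB·AB·AB·AB·BB·CC·BB·CC
    A ↦ BB
    B ↦ CC
    C ↦ AB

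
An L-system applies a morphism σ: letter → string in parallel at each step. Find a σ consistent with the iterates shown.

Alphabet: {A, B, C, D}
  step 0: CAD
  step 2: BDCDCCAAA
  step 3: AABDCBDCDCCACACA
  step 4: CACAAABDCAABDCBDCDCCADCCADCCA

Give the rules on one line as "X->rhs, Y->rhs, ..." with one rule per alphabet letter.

A->CA, B->AA, C->DC, D->B

  step 3 ⇒ step 4: AABDCBDCDCCACACA ⇒ CA·CA·AA·B·DC·AA·B·DC·B·DC·DC·CA·DC·CA·DC·CA
    A ↦ CA
    B ↦ AA
    C ↦ DC
    D ↦ B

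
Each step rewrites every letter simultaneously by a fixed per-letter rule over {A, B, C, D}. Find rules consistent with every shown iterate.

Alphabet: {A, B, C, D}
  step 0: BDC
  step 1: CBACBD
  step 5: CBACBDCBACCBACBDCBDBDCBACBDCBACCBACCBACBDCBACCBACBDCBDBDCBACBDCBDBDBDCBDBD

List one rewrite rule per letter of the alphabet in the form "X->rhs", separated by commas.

  step 0 ⇒ step 1: BDC ⇒ CB·AC·BD
    B ↦ CB
    C ↦ BD
    D ↦ AC
    A ↦ D  (constrained at step 1)

A->D, B->CB, C->BD, D->AC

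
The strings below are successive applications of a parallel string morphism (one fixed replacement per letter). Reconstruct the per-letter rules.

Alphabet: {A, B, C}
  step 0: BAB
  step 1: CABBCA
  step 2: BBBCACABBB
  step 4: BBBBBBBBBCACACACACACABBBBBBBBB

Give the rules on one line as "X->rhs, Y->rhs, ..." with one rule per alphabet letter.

A->BB, B->CA, C->B

  step 1 ⇒ step 2: CABBCA ⇒ B·BB·CA·CA·B·BB
    A ↦ BB
    B ↦ CA
    C ↦ B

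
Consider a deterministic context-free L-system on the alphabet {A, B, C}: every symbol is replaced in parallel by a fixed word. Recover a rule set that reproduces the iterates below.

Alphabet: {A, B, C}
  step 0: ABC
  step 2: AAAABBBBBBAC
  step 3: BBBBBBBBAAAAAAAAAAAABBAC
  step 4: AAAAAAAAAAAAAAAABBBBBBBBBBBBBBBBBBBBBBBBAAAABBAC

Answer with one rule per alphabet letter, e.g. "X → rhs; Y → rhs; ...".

  step 3 ⇒ step 4: BBBBBBBBAAAAAAAAAAAABBAC ⇒ AA·AA·AA·AA·AA·AA·AA·AA·BB·BB·BB·BB·BB·BB·BB·BB·BB·BB·BB·BB·AA·AA·BB·AC
    A ↦ BB
    B ↦ AA
    C ↦ AC

A->BB, B->AA, C->AC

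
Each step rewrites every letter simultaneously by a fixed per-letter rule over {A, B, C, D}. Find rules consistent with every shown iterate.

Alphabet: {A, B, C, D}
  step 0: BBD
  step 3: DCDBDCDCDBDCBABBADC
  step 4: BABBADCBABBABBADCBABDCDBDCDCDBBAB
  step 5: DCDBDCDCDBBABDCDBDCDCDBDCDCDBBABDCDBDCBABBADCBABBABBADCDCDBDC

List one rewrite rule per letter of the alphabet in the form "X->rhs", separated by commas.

A->DB, B->DC, C->B, D->BA

  step 4 ⇒ step 5: BABBADCBABBABBADCBABDCDBDCDCDBBAB ⇒ DC·DB·DC·DC·DB·BA·B·DC·DB·DC·DC·DB·DC·DC·DB·BA·B·DC·DB·DC·BA·B·BA·DC·BA·B·BA·B·BA·DC·DC·DB·DC
    A ↦ DB
    B ↦ DC
    C ↦ B
    D ↦ BA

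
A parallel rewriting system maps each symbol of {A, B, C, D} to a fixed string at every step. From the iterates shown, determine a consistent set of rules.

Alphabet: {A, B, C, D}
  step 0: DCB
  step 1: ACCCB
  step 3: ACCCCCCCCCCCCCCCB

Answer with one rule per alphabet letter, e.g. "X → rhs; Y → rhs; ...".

A->D, B->CB, C->CC, D->A

  step 0 ⇒ step 1: DCB ⇒ A·CC·CB
    B ↦ CB
    C ↦ CC
    D ↦ A
    A ↦ D  (constrained at step 1)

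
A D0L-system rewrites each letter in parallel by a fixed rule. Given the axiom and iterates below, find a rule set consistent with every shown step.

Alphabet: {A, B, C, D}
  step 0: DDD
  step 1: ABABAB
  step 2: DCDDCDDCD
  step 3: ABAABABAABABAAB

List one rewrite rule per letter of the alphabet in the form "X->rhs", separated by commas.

A->D, B->CD, C->A, D->AB

  step 2 ⇒ step 3: DCDDCDDCD ⇒ AB·A·AB·AB·A·AB·AB·A·AB
    C ↦ A
    D ↦ AB
  step 1 ⇒ step 2: ABABAB ⇒ D·CD·D·CD·D·CD
    A ↦ D
  step 1 ⇒ step 2: ABABAB ⇒ D·CD·D·CD·D·CD
    B ↦ CD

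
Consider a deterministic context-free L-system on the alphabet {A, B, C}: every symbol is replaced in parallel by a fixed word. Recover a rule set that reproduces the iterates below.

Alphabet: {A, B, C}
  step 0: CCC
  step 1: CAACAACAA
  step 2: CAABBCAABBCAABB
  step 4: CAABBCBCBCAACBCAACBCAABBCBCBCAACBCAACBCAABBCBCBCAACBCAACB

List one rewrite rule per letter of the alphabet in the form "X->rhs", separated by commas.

A->B, B->CB, C->CAA

  step 1 ⇒ step 2: CAACAACAA ⇒ CAA·B·B·CAA·B·B·CAA·B·B
    A ↦ B
    C ↦ CAA
    B ↦ CB  (constrained at step 2)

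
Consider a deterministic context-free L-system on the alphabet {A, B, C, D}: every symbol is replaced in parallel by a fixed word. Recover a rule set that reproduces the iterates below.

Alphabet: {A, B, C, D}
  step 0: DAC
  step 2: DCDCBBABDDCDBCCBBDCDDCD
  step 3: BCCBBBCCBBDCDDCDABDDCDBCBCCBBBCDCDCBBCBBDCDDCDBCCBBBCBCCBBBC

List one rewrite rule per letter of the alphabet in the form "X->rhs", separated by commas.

A->ABD, B->DCD, C->CBB, D->BC

  step 2 ⇒ step 3: DCDCBBABDDCDBCCBBDCDDCD ⇒ BC·CBB·BC·CBB·DCD·DCD·ABD·DCD·BC·BC·CBB·BC·DCD·CBB·CBB·DCD·DCD·BC·CBB·BC·BC·CBB·BC
    A ↦ ABD
    B ↦ DCD
    C ↦ CBB
    D ↦ BC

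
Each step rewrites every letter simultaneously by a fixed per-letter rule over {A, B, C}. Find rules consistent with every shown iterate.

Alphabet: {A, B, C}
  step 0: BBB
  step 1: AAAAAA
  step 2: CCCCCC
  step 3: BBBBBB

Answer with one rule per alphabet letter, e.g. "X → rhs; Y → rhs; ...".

  step 2 ⇒ step 3: CCCCCC ⇒ B·B·B·B·B·B
    C ↦ B
  step 1 ⇒ step 2: AAAAAA ⇒ C·C·C·C·C·C
    A ↦ C
  step 0 ⇒ step 1: BBB ⇒ AA·AA·AA
    B ↦ AA

A->C, B->AA, C->B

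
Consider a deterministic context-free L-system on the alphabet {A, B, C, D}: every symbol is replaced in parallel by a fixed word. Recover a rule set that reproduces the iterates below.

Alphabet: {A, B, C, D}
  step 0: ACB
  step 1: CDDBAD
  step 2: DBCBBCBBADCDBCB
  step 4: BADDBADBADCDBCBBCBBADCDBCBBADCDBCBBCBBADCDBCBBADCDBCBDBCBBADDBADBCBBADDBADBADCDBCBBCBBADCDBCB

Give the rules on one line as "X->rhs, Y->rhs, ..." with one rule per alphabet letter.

  step 1 ⇒ step 2: CDDBAD ⇒ D·BCB·BCB·BAD·CD·BCB
    A ↦ CD
    B ↦ BAD
    C ↦ D
    D ↦ BCB

A->CD, B->BAD, C->D, D->BCB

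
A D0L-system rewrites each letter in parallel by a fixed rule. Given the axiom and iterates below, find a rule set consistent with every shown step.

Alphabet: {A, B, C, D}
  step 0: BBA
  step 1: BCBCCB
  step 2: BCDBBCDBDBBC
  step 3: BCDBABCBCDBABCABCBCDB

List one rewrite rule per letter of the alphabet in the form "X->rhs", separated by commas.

  step 2 ⇒ step 3: BCDBBCDBDBBC ⇒ BC·DB·A·BC·BC·DB·A·BC·A·BC·BC·DB
    B ↦ BC
    C ↦ DB
    D ↦ A
  step 0 ⇒ step 1: BBA ⇒ BC·BC·CB
    A ↦ CB

A->CB, B->BC, C->DB, D->A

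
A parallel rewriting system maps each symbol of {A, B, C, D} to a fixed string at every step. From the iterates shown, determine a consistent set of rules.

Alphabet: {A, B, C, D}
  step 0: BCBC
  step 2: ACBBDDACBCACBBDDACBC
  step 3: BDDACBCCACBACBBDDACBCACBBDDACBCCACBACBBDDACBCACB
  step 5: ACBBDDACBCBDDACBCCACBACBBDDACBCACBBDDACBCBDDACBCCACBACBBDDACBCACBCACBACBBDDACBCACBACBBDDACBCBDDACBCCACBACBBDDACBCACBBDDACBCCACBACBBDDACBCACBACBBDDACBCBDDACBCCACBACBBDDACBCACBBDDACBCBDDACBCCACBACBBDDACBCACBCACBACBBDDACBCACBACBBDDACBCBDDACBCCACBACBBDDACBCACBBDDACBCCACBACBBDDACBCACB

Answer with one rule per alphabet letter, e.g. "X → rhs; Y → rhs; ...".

A->BDD, B->C, C->ACB, D->ACB

  step 2 ⇒ step 3: ACBBDDACBCACBBDDACBC ⇒ BDD·ACB·C·C·ACB·ACB·BDD·ACB·C·ACB·BDD·ACB·C·C·ACB·ACB·BDD·ACB·C·ACB
    A ↦ BDD
    B ↦ C
    C ↦ ACB
    D ↦ ACB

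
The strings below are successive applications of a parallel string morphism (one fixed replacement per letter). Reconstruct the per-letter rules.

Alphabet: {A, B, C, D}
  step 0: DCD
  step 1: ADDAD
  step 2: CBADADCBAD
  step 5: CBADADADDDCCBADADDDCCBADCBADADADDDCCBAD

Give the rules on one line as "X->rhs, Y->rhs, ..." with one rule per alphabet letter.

  step 1 ⇒ step 2: ADDAD ⇒ CB·AD·AD·CB·AD
    A ↦ CB
    D ↦ AD
    B ↦ C  (constrained at step 2)
  step 0 ⇒ step 1: DCD ⇒ AD·D·AD
    C ↦ D

A->CB, B->C, C->D, D->AD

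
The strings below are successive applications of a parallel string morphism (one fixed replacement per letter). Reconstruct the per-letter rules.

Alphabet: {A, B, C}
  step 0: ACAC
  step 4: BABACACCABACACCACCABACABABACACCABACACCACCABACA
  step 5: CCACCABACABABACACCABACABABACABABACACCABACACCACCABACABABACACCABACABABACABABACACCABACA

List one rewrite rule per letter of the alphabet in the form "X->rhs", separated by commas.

A->CA, B->C, C->BA

  step 4 ⇒ step 5: BABACACCABACACCACCABACABABACACCABACACCACCABACA ⇒ C·CA·C·CA·BA·CA·BA·BA·CA·C·CA·BA·CA·BA·BA·CA·BA·BA·CA·C·CA·BA·CA·C·CA·C·CA·BA·CA·BA·BA·CA·C·CA·BA·CA·BA·BA·CA·BA·BA·CA·C·CA·BA·CA
    A ↦ CA
    B ↦ C
    C ↦ BA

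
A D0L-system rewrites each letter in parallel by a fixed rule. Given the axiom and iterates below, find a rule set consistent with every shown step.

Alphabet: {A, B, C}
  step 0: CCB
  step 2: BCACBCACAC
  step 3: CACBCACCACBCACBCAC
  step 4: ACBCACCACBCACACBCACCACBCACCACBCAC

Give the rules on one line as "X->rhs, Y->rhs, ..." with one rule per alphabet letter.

  step 3 ⇒ step 4: CACBCACCACBCACBCAC ⇒ AC·BC·AC·C·AC·BC·AC·AC·BC·AC·C·AC·BC·AC·C·AC·BC·AC
    A ↦ BC
    B ↦ C
    C ↦ AC

A->BC, B->C, C->AC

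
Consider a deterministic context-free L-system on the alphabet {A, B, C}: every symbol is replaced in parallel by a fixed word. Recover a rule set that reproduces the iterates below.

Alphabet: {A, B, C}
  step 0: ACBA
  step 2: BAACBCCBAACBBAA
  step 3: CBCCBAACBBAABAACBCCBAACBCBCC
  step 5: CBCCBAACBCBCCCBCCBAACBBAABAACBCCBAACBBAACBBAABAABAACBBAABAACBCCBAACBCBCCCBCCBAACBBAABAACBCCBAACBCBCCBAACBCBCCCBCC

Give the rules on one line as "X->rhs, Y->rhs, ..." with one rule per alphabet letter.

A->C, B->CB, C->BAA

  step 2 ⇒ step 3: BAACBCCBAACBBAA ⇒ CB·C·C·BAA·CB·BAA·BAA·CB·C·C·BAA·CB·CB·C·C
    A ↦ C
    B ↦ CB
    C ↦ BAA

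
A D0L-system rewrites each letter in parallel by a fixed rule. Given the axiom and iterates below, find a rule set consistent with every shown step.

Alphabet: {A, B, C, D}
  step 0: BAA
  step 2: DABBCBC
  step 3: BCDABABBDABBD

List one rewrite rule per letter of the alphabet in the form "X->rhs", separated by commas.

A->D, B->AB, C->BD, D->BC

  step 2 ⇒ step 3: DABBCBC ⇒ BC·D·AB·AB·BD·AB·BD
    A ↦ D
    B ↦ AB
    C ↦ BD
    D ↦ BC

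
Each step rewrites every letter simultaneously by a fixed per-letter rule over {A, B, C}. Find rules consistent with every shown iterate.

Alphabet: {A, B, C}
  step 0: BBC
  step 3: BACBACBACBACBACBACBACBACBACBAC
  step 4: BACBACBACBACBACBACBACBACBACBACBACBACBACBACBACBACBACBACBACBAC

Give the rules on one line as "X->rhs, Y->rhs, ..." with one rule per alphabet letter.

  step 3 ⇒ step 4: BACBACBACBACBACBACBACBACBACBAC ⇒ BAC·B·AC·BAC·B·AC·BAC·B·AC·BAC·B·AC·BAC·B·AC·BAC·B·AC·BAC·B·AC·BAC·B·AC·BAC·B·AC·BAC·B·AC
    A ↦ B
    B ↦ BAC
    C ↦ AC

A->B, B->BAC, C->AC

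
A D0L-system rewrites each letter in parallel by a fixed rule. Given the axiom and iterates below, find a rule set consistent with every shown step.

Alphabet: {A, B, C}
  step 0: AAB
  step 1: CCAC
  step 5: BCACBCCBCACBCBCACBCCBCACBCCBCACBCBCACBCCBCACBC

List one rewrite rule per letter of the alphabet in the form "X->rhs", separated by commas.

A->C, B->AC, C->BC

  step 0 ⇒ step 1: AAB ⇒ C·C·AC
    A ↦ C
    B ↦ AC
    C ↦ BC  (constrained at step 1)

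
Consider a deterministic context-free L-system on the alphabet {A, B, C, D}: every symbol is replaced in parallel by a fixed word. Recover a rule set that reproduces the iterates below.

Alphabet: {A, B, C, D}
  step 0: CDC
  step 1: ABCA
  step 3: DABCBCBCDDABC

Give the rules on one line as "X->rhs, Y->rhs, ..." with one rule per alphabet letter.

A->BCD, B->D, C->A, D->BC

  step 0 ⇒ step 1: CDC ⇒ A·BC·A
    C ↦ A
    D ↦ BC
    A ↦ BCD  (constrained at step 1)
    B ↦ D  (constrained at step 1)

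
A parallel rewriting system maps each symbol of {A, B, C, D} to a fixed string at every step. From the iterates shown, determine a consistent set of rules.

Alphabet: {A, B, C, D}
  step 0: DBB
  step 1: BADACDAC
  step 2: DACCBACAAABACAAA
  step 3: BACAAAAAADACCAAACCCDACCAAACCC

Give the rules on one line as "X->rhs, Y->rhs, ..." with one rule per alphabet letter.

A->C, B->DAC, C->AAA, D->BA

  step 2 ⇒ step 3: DACCBACAAABACAAA ⇒ BA·C·AAA·AAA·DAC·C·AAA·C·C·C·DAC·C·AAA·C·C·C
    A ↦ C
    B ↦ DAC
    C ↦ AAA
    D ↦ BA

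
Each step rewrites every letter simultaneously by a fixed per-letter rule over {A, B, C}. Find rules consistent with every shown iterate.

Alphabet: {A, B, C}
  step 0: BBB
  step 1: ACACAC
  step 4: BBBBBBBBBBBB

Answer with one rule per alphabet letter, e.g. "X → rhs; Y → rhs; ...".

A->B, B->AC, C->B

  step 0 ⇒ step 1: BBB ⇒ AC·AC·AC
    B ↦ AC
    A ↦ B  (constrained at step 1)
    C ↦ B  (constrained at step 1)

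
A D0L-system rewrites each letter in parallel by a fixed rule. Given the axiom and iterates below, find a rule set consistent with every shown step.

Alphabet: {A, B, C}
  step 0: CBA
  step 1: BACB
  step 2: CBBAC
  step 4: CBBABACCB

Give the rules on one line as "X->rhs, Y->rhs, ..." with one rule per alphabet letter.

  step 1 ⇒ step 2: BACB ⇒ C·B·BA·C
    A ↦ B
    B ↦ C
    C ↦ BA

A->B, B->C, C->BA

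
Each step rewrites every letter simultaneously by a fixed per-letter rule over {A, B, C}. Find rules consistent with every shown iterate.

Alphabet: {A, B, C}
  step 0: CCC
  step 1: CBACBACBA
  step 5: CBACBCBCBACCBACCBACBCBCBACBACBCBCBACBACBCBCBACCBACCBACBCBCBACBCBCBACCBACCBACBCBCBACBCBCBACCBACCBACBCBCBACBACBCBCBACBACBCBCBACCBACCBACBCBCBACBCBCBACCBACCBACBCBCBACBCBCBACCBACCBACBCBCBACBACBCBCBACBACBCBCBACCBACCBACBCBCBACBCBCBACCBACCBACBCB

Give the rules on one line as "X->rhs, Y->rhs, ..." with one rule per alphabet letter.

  step 0 ⇒ step 1: CCC ⇒ CBA·CBA·CBA
    C ↦ CBA
    A ↦ BCB  (constrained at step 1)
    B ↦ C  (constrained at step 1)

A->BCB, B->C, C->CBA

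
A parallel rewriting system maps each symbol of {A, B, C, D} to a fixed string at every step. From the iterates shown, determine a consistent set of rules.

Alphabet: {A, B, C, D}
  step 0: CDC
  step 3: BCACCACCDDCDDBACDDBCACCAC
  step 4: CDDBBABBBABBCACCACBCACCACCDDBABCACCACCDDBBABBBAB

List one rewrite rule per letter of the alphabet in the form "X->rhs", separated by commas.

A->BA, B->CDD, C->B, D->CAC

  step 3 ⇒ step 4: BCACCACCDDCDDBACDDBCACCAC ⇒ CDD·B·BA·B·B·BA·B·B·CAC·CAC·B·CAC·CAC·CDD·BA·B·CAC·CAC·CDD·B·BA·B·B·BA·B
    A ↦ BA
    B ↦ CDD
    C ↦ B
    D ↦ CAC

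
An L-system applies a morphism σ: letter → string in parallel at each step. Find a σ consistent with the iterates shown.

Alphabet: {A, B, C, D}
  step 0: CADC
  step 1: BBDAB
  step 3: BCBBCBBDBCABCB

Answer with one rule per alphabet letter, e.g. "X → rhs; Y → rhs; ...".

  step 0 ⇒ step 1: CADC ⇒ B·BD·A·B
    A ↦ BD
    C ↦ B
    D ↦ A
    B ↦ BC  (constrained at step 1)

A->BD, B->BC, C->B, D->A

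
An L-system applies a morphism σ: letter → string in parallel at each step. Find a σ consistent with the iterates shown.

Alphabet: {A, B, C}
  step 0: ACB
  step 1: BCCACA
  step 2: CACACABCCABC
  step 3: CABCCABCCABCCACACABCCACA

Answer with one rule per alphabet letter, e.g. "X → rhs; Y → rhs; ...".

  step 2 ⇒ step 3: CACACABCCABC ⇒ CA·BC·CA·BC·CA·BC·CA·CA·CA·BC·CA·CA
    A ↦ BC
    B ↦ CA
    C ↦ CA

A->BC, B->CA, C->CA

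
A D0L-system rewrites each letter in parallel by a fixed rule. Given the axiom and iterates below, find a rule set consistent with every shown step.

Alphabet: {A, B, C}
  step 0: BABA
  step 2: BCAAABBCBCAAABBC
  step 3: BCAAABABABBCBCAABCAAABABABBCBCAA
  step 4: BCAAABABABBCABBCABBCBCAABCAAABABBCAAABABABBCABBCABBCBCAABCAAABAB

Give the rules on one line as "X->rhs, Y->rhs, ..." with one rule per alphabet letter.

A->AB, B->BC, C->AA

  step 3 ⇒ step 4: BCAAABABABBCBCAABCAAABABABBCBCAA ⇒ BC·AA·AB·AB·AB·BC·AB·BC·AB·BC·BC·AA·BC·AA·AB·AB·BC·AA·AB·AB·AB·BC·AB·BC·AB·BC·BC·AA·BC·AA·AB·AB
    A ↦ AB
    B ↦ BC
    C ↦ AA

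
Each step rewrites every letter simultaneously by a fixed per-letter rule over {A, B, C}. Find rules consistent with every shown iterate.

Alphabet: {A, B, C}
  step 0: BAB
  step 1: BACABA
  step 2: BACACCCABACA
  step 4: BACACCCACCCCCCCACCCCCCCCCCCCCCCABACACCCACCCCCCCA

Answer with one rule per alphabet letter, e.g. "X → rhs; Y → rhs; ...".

A->CA, B->BA, C->CC

  step 1 ⇒ step 2: BACABA ⇒ BA·CA·CC·CA·BA·CA
    A ↦ CA
    B ↦ BA
    C ↦ CC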